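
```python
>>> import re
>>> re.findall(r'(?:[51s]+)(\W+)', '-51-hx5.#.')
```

This matches one or more of one of [51s] (non-capturing group); then one or more of a non-word character (captured).
Matches: at [1:4] match '51-', group 1 = '-'; at [6:10] match '5.#.', group 1 = '.#.'.
`findall` collects group 1 from each match (2 total).

['-', '.#.']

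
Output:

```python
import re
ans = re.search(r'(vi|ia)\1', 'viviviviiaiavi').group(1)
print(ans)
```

The match spans [0:4] → 'vivi'.
Captured: group 1 = 'vi'.

vi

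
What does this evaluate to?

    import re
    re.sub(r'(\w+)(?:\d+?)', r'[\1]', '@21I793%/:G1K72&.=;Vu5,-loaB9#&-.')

'@[21I79]%/:[G1K7]&.=;[Vu],-[loaB]#&-.'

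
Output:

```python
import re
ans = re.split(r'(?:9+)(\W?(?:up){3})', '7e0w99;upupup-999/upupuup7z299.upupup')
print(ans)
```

This matches one or more of a literal '9' (non-capturing group); then optionally a non-word character, then the literal 'up' repeated 3 times (captured).
Because the pattern has a capturing group, `split` also inserts each captured text between the pieces.

['7e0w', ';upupup', '-999/upupuup7z2', '.upupup', '']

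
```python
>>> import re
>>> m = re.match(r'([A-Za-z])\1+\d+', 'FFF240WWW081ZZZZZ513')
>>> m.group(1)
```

'F'

The match spans [0:6] → 'FFF240'.
Captured: group 1 = 'F'.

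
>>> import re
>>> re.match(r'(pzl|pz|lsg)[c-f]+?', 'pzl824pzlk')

None

`match` is anchored at position 0; if the pattern doesn't fit there, it returns None.
Here the pattern fails at index 0, so the call returns None.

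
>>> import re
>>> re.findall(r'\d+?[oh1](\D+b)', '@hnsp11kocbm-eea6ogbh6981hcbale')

This matches one or more of a digit (lazy), then one of [oh1]; then one or more of a non-digit, then the literal 'b' (captured).
Matches: at [5:11] match '11kocb', group 1 = 'kocb'; at [16:20] match '6ogb', group 1 = 'gb'; at [21:28] match '6981hcb', group 1 = 'hcb'.
With a single group, `findall` returns only what that group captured — 3 items.

['kocb', 'gb', 'hcb']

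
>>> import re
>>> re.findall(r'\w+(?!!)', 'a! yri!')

['yr']

The negative lookahead/lookbehind blocks any match where the forbidden context is present.
Walking the string: at [3:5] → 'yr'.
No capturing groups, so `findall` returns the 1 full match string.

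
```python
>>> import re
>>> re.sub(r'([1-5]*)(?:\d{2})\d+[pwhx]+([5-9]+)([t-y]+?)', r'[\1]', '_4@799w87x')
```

'_4@[]'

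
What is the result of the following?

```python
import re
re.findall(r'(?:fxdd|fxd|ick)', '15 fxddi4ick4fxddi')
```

Alternation tries branches left to right and keeps the first one that lets the overall match succeed at that position.
Matches: at [3:7] → 'fxdd'; at [9:12] → 'ick'; at [13:17] → 'fxdd'.
Since nothing is captured, `findall` lists the 3 matched substrings directly.

['fxdd', 'ick', 'fxdd']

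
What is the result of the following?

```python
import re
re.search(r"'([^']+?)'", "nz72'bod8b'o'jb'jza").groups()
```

('bod8b',)

`re.search` scans for the first position where the pattern succeeds.
The match spans [4:11] → "'bod8b'".
Captured: group 1 = 'bod8b'.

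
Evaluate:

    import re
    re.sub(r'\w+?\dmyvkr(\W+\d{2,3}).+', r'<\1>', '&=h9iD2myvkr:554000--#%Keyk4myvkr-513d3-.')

Pattern: one or more of a word character (lazy); then a digit, then the literal 'myv', then the literal 'kr'; then one or more of a non-word character, then 2 to 3 of a digit (captured); then one or more of any character.
Each match is replaced using the text its own group 1 captured.

'&=<:554>'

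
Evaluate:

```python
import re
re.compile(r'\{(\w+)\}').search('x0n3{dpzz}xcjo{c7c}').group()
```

The match spans [4:10] → '{dpzz}'.

'{dpzz}'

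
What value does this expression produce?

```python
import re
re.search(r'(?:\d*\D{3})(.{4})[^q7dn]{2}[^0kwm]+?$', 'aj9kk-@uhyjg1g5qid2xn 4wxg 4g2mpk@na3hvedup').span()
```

(24, 43)

The pattern matches zero or more of a digit, then exactly 3 of a non-digit (non-capturing group); then exactly 4 of any character (captured); then exactly 2 of any character except [q7dn]; then one or more of any character except [0kwm] (lazy); then anchored at the end.
The match spans [24:43] → 'xg 4g2mpk@na3hvedup'.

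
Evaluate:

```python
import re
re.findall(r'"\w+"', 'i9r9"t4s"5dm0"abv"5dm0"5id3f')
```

['"t4s"', '"abv"']

Matches: at [4:9] → '"t4s"'; at [13:18] → '"abv"'.
`findall` yields the raw match text (2 of them) because the pattern has no groups.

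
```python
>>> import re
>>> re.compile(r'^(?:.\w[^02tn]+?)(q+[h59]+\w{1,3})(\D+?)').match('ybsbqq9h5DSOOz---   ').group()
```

'ybsbqq9h5DSOO'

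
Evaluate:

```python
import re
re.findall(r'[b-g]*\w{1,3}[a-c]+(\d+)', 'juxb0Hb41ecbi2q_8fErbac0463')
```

Pattern: zero or more of a character in [b-g], then 1 to 3 of a word character; then one or more of a character in [a-c]; then one or more of a digit (captured).
Matches: at [0:5] match 'juxb0', group 1 = '0'; at [5:9] match 'Hb41', group 1 = '41'; at [17:27] match 'fErbac0463', group 1 = '0463'.
One capturing group, so `findall` returns just the captured substring from each match — 3 in all.

['0', '41', '0463']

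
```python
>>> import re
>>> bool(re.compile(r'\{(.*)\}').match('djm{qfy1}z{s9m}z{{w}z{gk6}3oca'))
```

False

`re.match` only tries the pattern at the start of the string.
Here the pattern fails at index 0, so the call returns None, and `bool(None)` is False.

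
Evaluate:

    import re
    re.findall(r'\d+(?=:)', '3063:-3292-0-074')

['3063']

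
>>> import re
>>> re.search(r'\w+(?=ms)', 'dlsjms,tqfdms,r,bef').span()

(0, 4)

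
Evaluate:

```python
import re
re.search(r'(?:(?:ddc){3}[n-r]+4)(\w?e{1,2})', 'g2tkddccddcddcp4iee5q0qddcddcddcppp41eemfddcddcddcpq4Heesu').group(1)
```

'1ee'

This matches the literal 'ddc' repeated 3 times, then one or more of a character in [n-r], then the literal '4' (non-capturing group); then optionally a word character, then 1 to 2 of the literal 'e' (captured).
Unlike `match`, `search` isn't anchored — it looks for the pattern anywhere in the string.
The match spans [23:39] → 'ddcddcddcppp41ee'.
Captured: group 1 = '1ee'.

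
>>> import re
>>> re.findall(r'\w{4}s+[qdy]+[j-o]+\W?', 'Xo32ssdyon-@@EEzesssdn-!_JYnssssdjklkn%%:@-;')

['Xo32ssdyon-', 'EEzesssdn-', '_JYnssssdjklkn%']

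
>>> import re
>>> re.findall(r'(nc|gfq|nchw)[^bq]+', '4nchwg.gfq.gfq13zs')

['nc', 'gfq']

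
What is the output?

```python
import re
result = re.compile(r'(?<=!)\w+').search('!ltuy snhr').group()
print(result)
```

The lookaround is zero-width — it requires the adjacent text to match without consuming it, so the asserted text isn't part of the match.
`re.search` tries every starting position until one works.
The match spans [1:5] → 'ltuy'.

ltuy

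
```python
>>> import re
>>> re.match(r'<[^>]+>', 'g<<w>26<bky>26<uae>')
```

None

`re.match` only tries the pattern at the start of the string.
Here the string doesn't start with a match, so the call returns None.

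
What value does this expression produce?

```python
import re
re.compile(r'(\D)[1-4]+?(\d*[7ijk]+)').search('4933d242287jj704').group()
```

'd242287jj7'

The pattern matches a non-digit (captured); then one or more of a character in [1-4] (lazy); then zero or more of a digit, then one or more of one of [7ijk] (captured).
`re.search` scans for the first position where the pattern succeeds.
The match spans [4:14] → 'd242287jj7'.
Captured: group 1 = 'd', group 2 = '42287jj7'.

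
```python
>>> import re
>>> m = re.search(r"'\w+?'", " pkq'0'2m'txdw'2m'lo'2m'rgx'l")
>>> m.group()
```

Unlike `match`, `search` isn't anchored — it looks for the pattern anywhere in the string.
The match spans [4:7] → "'0'".

"'0'"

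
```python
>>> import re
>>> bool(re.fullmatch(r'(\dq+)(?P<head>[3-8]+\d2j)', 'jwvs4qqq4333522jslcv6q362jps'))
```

False

Pattern: a digit, then one or more of the literal 'q' (captured); then one or more of a character in [3-8], then a digit, then the literal '2j' (captured as 'head').
`re.fullmatch` is like wrapping the pattern in `^…$` (in single-line mode).
Here the string isn't matched end-to-end, so the call returns None, and `bool(None)` is False.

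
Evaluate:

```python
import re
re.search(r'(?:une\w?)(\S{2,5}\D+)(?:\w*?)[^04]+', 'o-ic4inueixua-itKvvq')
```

Pattern: the literal 'une', then optionally a word character (non-capturing group); then 2 to 5 of a non-whitespace character, then one or more of a non-digit (captured); then zero or more of a word character (lazy) (non-capturing group); then one or more of any character except [04].
`search` walks the string left to right and returns the first match it finds.
Here nothing in the string fits, so the call returns None.

None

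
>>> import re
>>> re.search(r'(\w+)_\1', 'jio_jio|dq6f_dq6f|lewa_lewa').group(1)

The match spans [0:7] → 'jio_jio'.
Captured: group 1 = 'jio'.

'jio'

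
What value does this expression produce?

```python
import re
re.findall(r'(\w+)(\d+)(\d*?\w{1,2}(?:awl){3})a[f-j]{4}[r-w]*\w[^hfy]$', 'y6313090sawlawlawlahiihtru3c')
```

[('y631309', '0', 'sawlawlawl')]

The pattern matches one or more of a word character (captured); then one or more of a digit (captured); then zero or more of a digit (lazy), then 1 to 2 of a word character, then the literal 'awl' repeated 3 times (captured); then a literal 'a', then exactly 4 of a character in [f-j]; then zero or more of a character in [r-w], then a word character, then any character except [hfy]; then anchored at the end.
Walking the string: at [0:28] match 'y6313090sawlawlawlahiihtru3c', groups = ('y631309', '0', 'sawlawlawl').
With 3 capturing groups, `findall` returns a 3-tuple per match.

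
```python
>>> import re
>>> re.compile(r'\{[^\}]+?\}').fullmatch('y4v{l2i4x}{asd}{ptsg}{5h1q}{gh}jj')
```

`re.fullmatch` requires the pattern to consume the entire string.
Here the string isn't matched end-to-end, so the call returns None.

None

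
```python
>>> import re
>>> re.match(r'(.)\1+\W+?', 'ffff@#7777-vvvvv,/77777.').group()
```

'ffff@'

`re.match` only tries the pattern at the start of the string.
The match spans [0:5] → 'ffff@'.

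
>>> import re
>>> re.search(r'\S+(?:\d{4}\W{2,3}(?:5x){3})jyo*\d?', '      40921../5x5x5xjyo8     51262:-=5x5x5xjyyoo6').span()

(6, 24)

Pattern: one or more of a non-whitespace character; then exactly 4 of a digit, then 2 to 3 of a non-word character, then the literal '5x' repeated 3 times (non-capturing group); then the literal 'jy', then zero or more of a literal 'o', then optionally a digit.
`search` walks the string left to right and returns the first match it finds.
The match spans [6:24] → '40921../5x5x5xjyo8'.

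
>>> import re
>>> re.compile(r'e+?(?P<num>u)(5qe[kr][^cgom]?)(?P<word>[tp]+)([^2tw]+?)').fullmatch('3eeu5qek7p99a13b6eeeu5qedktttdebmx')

For `fullmatch`, every character of the input must be accounted for by the pattern.
Here there's no way to consume every character, so the call returns None.

None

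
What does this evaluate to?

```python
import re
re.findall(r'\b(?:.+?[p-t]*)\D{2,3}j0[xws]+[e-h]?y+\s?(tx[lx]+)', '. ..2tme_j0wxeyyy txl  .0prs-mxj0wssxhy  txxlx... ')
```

['txl']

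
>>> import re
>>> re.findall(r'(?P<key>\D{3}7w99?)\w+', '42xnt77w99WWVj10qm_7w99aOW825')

['qm_7w99']

The pattern matches exactly 3 of a non-digit, then the literal '7w9', then optionally a literal '9' (captured as 'key'); then one or more of a word character.
Scanning left to right: at [16:29] match 'qm_7w99aOW825', group 1 = 'qm_7w99'.
Because there's exactly one group, `findall` drops the full match and keeps group 1 from the one hit.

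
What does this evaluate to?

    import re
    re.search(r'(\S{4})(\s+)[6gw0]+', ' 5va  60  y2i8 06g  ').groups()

Pattern: exactly 4 of a non-whitespace character (captured); then one or more of whitespace (captured); then one or more of one of [6gw0].
`re.search` scans for the first position where the pattern succeeds.
The match spans [10:18] → 'y2i8 06g'.
Captured: group 1 = 'y2i8', group 2 = ' '.

('y2i8', ' ')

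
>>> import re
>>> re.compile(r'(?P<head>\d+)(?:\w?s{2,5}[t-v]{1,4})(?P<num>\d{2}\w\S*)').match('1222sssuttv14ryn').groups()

Pattern: one or more of a digit (captured as 'head'); then optionally a word character, then 2 to 5 of a literal 's', then 1 to 4 of a character in [t-v] (non-capturing group); then exactly 2 of a digit, then a word character, then zero or more of a non-whitespace character (captured as 'num').
`match` is anchored at position 0; if the pattern doesn't fit there, it returns None.
The match spans [0:16] → '1222sssuttv14ryn'.
Captured: group 1 = '1222', group 2 = '14ryn'.

('1222', '14ryn')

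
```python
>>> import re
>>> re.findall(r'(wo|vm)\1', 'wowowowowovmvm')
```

`\1` has to match the exact text group 1 already captured.
With a single group, `findall` returns only what that group captured — 3 items.

['wo', 'wo', 'vm']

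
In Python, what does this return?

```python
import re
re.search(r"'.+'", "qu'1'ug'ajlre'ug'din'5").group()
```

"'1'ug'ajlre'ug'din'"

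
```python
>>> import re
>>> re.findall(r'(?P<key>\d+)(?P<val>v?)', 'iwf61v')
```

[('61', 'v')]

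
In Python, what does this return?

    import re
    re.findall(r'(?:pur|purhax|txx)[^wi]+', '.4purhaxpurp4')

Matches: at [2:13] → 'purhaxpurp4'.
No capturing groups, so `findall` returns the 1 full match string.

['purhaxpurp4']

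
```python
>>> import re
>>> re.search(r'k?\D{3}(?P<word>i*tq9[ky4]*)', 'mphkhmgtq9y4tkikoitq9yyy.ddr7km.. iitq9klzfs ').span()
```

This matches optionally a literal 'k', then exactly 3 of a non-digit; then zero or more of a literal 'i', then the literal 'tq9', then zero or more of one of [ky4] (captured as 'word').
Unlike `match`, `search` isn't anchored — it looks for the pattern anywhere in the string.
The match spans [3:12] → 'khmgtq9y4'.
Captured: group 1 = 'tq9y4'.

(3, 12)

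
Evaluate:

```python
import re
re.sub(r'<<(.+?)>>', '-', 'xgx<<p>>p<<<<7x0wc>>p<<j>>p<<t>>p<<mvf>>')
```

'xgx-p-p-p-p-'

`sub` substitutes '-' at each match site.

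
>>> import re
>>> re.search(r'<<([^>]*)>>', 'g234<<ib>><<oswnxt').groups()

('ib',)

`re.search` scans for the first position where the pattern succeeds.
The match spans [4:10] → '<<ib>>'.
Captured: group 1 = 'ib'.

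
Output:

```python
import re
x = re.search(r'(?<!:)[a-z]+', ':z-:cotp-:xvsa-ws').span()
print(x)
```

(5, 8)

`(?!…)`/`(?<!…)` only lets a position through if the neighbouring text does NOT match; no characters are consumed.
The match spans [5:8] → 'otp'.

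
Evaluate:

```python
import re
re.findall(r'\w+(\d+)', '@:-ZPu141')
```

The pattern matches one or more of a word character; then one or more of a digit (captured).
Matches: at [3:9] match 'ZPu141', group 1 = '1'.
`findall` collects group 1 from the one match (1 total).

['1']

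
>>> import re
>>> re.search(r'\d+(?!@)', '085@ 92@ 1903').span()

(0, 2)

The negative lookahead/lookbehind blocks any match where the forbidden context is present.
`re.search` tries every starting position until one works.
The match spans [0:2] → '08'.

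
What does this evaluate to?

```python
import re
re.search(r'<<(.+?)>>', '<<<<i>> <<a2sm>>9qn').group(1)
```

'<<i'

A `+?`/`*?`/`{m,n}?` starts at its minimum and grows only as far as needed for what follows to match.
Unlike `match`, `search` isn't anchored — it looks for the pattern anywhere in the string.
The match spans [0:7] → '<<<<i>>'.
Captured: group 1 = '<<i'.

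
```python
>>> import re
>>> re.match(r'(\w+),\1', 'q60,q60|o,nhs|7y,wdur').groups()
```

The match spans [0:7] → 'q60,q60'.
Captured: group 1 = 'q60'.

('q60',)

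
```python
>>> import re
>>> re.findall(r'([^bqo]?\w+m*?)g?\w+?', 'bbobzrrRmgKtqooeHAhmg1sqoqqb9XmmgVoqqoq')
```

['bbobzrrRmgKtqooeHAhmg1sqoqqb9XmmgVoqqo']

Pattern: optionally any character except [bqo], then one or more of a word character, then zero or more of the literal 'm' (lazy) (captured); then optionally a literal 'g', then one or more of a word character (lazy).
Scanning left to right: at [0:39] match 'bbobzrrRmgKtqooeHAhmg1sqoqqb9XmmgVoqqoq', group 1 = 'bbobzrrRmgKtqooeHAhmg1sqoqqb9XmmgVoqqo'.
One capturing group, so `findall` returns just the captured substring from the one match — 1 in all.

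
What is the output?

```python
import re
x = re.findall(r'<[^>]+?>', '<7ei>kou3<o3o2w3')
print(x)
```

Since nothing is captured, `findall` lists the 1 matched substring directly.

['<7ei>']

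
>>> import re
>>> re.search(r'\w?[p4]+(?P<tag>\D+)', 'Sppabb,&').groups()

The pattern matches optionally a word character, then one or more of one of [p4]; then one or more of a non-digit (captured as 'tag').
`search` walks the string left to right and returns the first match it finds.
The match spans [0:8] → 'Sppabb,&'.
Captured: group 1 = 'abb,&'.

('abb,&',)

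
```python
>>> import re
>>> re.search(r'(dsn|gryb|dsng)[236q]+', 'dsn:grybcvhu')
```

None

`re.search` scans for the first position where the pattern succeeds.
Here no position works, so the call returns None.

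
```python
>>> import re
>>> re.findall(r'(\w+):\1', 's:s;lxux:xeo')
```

The backreference `\1` re-matches whatever the first group consumed, character for character.
Walking the string: at [0:3] match 's:s', group 1 = 's'; at [7:10] match 'x:x', group 1 = 'x'.
`findall` collects group 1 from each match (2 total).

['s', 'x']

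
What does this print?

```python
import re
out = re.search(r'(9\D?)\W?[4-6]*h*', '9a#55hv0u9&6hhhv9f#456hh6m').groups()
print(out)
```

('9a',)

The match spans [0:6] → '9a#55h'.
Captured: group 1 = '9a'.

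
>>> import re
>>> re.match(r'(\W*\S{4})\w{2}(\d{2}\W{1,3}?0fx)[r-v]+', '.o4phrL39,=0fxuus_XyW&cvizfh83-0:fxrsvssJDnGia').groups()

Pattern: zero or more of a non-word character, then exactly 4 of a non-whitespace character (captured); then exactly 2 of a word character; then exactly 2 of a digit, then 1 to 3 of a non-word character (lazy), then the literal '0fx' (captured); then one or more of a character in [r-v].
`re.match` won't scan ahead — the pattern has to work from the very first character.
The match spans [0:17] → '.o4phrL39,=0fxuus'.
Captured: group 1 = '.o4ph', group 2 = '39,=0fx'.

('.o4ph', '39,=0fx')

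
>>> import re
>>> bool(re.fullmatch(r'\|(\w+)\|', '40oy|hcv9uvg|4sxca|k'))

False

`re.fullmatch` is like wrapping the pattern in `^…$` (in single-line mode).
Here the string isn't matched end-to-end, so the call returns None, and `bool(None)` is False.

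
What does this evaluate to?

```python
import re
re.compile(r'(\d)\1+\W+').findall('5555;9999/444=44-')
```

['5', '9', '4', '4']

`\1` is not a pattern — it's the concrete string captured by group 1, re-applied verbatim.
Scanning left to right: at [0:5] match '5555;', group 1 = '5'; at [5:10] match '9999/', group 1 = '9'; at [10:14] match '444=', group 1 = '4'; at [14:17] match '44-', group 1 = '4'.
With a single group, `findall` returns only what that group captured — 4 items.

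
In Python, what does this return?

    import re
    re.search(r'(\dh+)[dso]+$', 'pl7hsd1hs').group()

The match spans [6:9] → '1hs'.

'1hs'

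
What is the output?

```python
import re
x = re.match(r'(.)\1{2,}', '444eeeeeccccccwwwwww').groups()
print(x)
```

The match spans [0:3] → '444'.
Captured: group 1 = '4'.

('4',)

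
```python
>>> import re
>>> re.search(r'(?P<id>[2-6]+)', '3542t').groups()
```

('3542',)

Pattern: one or more of a character in [2-6] (captured as 'id').
`re.search` tries every starting position until one works.
The match spans [0:4] → '3542'.
Captured: group 1 = '3542'.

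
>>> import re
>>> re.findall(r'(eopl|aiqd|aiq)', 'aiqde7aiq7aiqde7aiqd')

The regex engine tests alternatives in the order written; an earlier branch that matches wins even if a later one would match more.
Walking the string: at [0:4] match 'aiqd', group 1 = 'aiqd'; at [6:9] match 'aiq', group 1 = 'aiq'; at [10:14] match 'aiqd', group 1 = 'aiqd'; at [16:20] match 'aiqd', group 1 = 'aiqd'.
One capturing group, so `findall` returns just the captured substring from each match — 4 in all.

['aiqd', 'aiq', 'aiqd', 'aiqd']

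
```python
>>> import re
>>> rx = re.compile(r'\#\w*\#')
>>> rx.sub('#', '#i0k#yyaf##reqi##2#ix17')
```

'#yyaf#reqi#2#ix17'

`sub` substitutes '#' at each match site.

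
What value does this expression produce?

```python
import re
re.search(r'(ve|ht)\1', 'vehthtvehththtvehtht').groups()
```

`\1` has to match the exact text group 1 already captured.
`re.search` scans for the first position where the pattern succeeds.
The match spans [2:6] → 'htht'.
Captured: group 1 = 'ht'.

('ht',)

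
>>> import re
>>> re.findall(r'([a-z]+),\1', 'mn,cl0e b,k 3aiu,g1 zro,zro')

['zro']

The backreference `\1` re-matches whatever the first group consumed, character for character.
Scanning left to right: at [20:27] match 'zro,zro', group 1 = 'zro'.
Because there's exactly one group, `findall` drops the full match and keeps group 1 from the one hit.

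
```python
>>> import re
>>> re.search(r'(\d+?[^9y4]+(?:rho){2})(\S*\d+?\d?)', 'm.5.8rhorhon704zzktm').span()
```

(2, 15)

This matches one or more of a digit (lazy), then one or more of any character except [9y4], then the literal 'rho' repeated 2 times (captured); then zero or more of a non-whitespace character, then one or more of a digit (lazy), then optionally a digit (captured).
The match spans [2:15] → '5.8rhorhon704'.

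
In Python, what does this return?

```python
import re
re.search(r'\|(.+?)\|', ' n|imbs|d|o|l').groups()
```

('imbs',)

The match spans [2:8] → '|imbs|'.
Captured: group 1 = 'imbs'.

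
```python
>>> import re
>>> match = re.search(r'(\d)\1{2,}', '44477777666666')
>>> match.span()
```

(0, 3)

The backreference `\1` re-matches whatever the first group consumed, character for character.
`re.search` scans for the first position where the pattern succeeds.
The match spans [0:3] → '444'.
Captured: group 1 = '4'.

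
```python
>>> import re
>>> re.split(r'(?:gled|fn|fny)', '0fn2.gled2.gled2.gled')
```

['0', '2.', '2.', '2.', '']

Splitting on the pattern gives 5 pieces.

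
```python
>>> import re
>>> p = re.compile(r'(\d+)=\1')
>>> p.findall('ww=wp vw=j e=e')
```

[]

The backreference `\1` re-matches whatever the first group consumed, character for character.
One capturing group, so `findall` returns just the captured substring from each match — 0 in all.
Nothing in the string satisfies the pattern, so the list is empty.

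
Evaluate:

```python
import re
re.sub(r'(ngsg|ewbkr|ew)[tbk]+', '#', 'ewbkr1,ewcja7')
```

Matches: at [0:4] → 'ewbk'.
Each match is replaced by '#'.

'#r1,ewcja7'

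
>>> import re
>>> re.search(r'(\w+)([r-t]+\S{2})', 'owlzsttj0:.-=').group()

Pattern: one or more of a word character (captured); then one or more of a character in [r-t], then exactly 2 of a non-whitespace character (captured).
`re.search` scans for the first position where the pattern succeeds.
The match spans [0:9] → 'owlzsttj0'.
Captured: group 1 = 'owlzst', group 2 = 'tj0'.

'owlzsttj0'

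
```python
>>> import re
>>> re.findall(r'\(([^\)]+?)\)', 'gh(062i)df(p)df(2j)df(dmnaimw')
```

`findall` collects group 1 from each match (3 total).

['062i', 'p', '2j']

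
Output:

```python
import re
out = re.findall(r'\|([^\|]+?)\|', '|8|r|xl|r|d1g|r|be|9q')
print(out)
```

Matches: at [0:3] match '|8|', group 1 = '8'; at [4:8] match '|xl|', group 1 = 'xl'; at [9:14] match '|d1g|', group 1 = 'd1g'; at [15:19] match '|be|', group 1 = 'be'.
With a single group, `findall` returns only what that group captured — 4 items.

['8', 'xl', 'd1g', 'be']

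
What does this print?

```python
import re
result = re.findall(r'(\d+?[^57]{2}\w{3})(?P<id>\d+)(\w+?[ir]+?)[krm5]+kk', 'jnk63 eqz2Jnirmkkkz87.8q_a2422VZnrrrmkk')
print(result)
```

The pattern matches one or more of a digit (lazy), then exactly 2 of any character except [57], then exactly 3 of a word character (captured); then one or more of a digit (captured as 'id'); then one or more of a word character (lazy), then one or more of one of [ir] (lazy) (captured); then one or more of one of [krm5], then the literal 'kk'.
Matches: at [3:18] match '63 eqz2Jnirmkkk', groups = ('63 eqz', '2', 'Jni'); at [19:39] match '87.8q_a2422VZnrrrmkk', groups = ('87.8q_a', '2422', 'VZnr').
With 3 capturing groups, `findall` returns a 3-tuple per match.

[('63 eqz', '2', 'Jni'), ('87.8q_a', '2422', 'VZnr')]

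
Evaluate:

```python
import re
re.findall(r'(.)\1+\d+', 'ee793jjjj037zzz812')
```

`\1` is not a pattern — it's the concrete string captured by group 1, re-applied verbatim.
Because there's exactly one group, `findall` drops the full match and keeps group 1 from each hit.

['e', 'j', 'z']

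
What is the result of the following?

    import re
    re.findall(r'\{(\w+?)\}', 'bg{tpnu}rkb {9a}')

['tpnu', '9a']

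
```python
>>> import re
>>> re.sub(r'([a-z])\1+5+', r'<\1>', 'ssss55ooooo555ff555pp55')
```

'<s><o><f><p>'

`\1` is not a pattern — it's the concrete string captured by group 1, re-applied verbatim.
Each match is replaced using the text its own group 1 captured.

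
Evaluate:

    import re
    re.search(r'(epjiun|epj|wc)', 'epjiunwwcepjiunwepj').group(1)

Alternation isn't longest-match — the leftmost alternative that fits at this position is chosen.
Unlike `match`, `search` isn't anchored — it looks for the pattern anywhere in the string.
The match spans [0:6] → 'epjiun'.
Captured: group 1 = 'epjiun'.

'epjiun'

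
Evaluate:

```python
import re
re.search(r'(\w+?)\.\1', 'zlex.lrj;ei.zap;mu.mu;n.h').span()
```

(16, 21)

The backreference `\1` re-matches whatever the first group consumed, character for character.
`re.search` scans for the first position where the pattern succeeds.
The match spans [16:21] → 'mu.mu'.
Captured: group 1 = 'mu'.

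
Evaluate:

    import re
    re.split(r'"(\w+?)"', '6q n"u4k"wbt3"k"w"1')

['6q n', 'u4k', 'wbt3', 'k', 'w"1']

Matches to split on: at [4:9] → '"u4k"'; at [13:16] → '"k"'.
`re.split` interleaves the captured-group text with the surrounding fragments.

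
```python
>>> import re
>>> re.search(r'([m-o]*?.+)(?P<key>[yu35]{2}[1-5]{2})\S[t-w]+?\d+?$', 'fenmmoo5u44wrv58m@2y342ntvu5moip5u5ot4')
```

None

The pattern matches zero or more of a character in [m-o] (lazy), then one or more of any character (captured); then exactly 2 of one of [yu35], then exactly 2 of a character in [1-5] (captured as 'key'); then a non-whitespace character, then one or more of a character in [t-w] (lazy), then one or more of a digit (lazy); then anchored at the end.
`re.search` scans for the first position where the pattern succeeds.
Here nothing in the string fits, so the call returns None.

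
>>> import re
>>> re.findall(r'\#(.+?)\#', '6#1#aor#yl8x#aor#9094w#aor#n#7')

With the lazy modifier that quantifier settles for the fewest repetitions that let the rest of the pattern succeed (the atoms after it are unaffected and can still be greedy).
One capturing group, so `findall` returns just the captured substring from each match — 4 in all.

['1', 'yl8x', '9094w', 'n']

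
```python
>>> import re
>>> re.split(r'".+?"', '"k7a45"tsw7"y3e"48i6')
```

['', 'tsw7', '48i6']

A `+?`/`*?`/`{m,n}?` starts at its minimum and grows only as far as needed for what follows to match.
Matches to split on: at [0:7] → '"k7a45"'; at [11:16] → '"y3e"'.
`split` removes every match and returns the 3 fragments in between.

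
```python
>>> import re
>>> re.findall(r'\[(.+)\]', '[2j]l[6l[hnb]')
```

Scanning left to right: at [0:13] match '[2j]l[6l[hnb]', group 1 = '2j]l[6l[hnb'.
One capturing group, so `findall` returns just the captured substring from the one match — 1 in all.

['2j]l[6l[hnb']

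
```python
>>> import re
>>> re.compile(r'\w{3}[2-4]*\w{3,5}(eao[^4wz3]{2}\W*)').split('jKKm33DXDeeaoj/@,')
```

The pattern matches exactly 3 of a word character, then zero or more of a character in [2-4], then 3 to 5 of a word character; then the literal 'eao', then exactly 2 of any character except [4wz3], then zero or more of a non-word character (captured).
The group in the pattern means `split` returns the separators' captures alongside the pieces.

['j', 'eaoj/@,', '']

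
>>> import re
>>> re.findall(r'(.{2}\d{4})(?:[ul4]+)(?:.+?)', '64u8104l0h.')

['4u8104']

This matches exactly 2 of any character, then exactly 4 of a digit (captured); then one or more of one of [ul4] (non-capturing group); then one or more of any character (lazy) (non-capturing group).
Because there's exactly one group, `findall` drops the full match and keeps group 1 from the one hit.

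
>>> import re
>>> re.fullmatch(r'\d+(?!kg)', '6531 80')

None

`fullmatch` succeeds only if the pattern covers the string from start to end.
Here the pattern can't cover the whole string, so the call returns None.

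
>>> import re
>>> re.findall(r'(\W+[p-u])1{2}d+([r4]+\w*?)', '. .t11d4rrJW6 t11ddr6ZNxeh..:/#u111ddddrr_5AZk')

[('. .t', '4rr'), (' t', 'r')]

The `?` after the quantifier makes it lazy — it takes as little as possible before letting the rest of the pattern try.
Multiple groups make `findall` return tuples — one 2-tuple for each match.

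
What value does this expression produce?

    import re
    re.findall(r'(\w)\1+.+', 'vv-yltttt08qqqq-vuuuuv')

['v']

After group 1 captures some text, `\1` only succeeds where that same text appears again.
Walking the string: at [0:22] match 'vv-yltttt08qqqq-vuuuuv', group 1 = 'v'.
One capturing group, so `findall` returns just the captured substring from the one match — 1 in all.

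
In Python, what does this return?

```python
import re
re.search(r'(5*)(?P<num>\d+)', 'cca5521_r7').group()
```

'5521'

The pattern matches zero or more of a literal '5' (captured); then one or more of a digit (captured as 'num').
The match spans [3:7] → '5521'.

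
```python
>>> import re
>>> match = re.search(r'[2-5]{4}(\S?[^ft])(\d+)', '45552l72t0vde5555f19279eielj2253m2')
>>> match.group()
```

The pattern matches exactly 4 of a character in [2-5]; then optionally a non-whitespace character, then any character except [ft] (captured); then one or more of a digit (captured).
The match spans [0:8] → '45552l72'.

'45552l72'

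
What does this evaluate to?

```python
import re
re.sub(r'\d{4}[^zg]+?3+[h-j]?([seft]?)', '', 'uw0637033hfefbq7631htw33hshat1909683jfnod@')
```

This matches exactly 4 of a digit, then one or more of any character except [zg] (lazy); then one or more of the literal '3', then optionally a character in [h-j]; then optionally one of [seft] (captured).
Because the quantifier is non-greedy, it stops expanding at the earliest point where the rest of the pattern can succeed.
Matches: at [2:11] → '0637033hf'; at [15:26] → '7631htw33hs'; at [29:38] → '1909683jf'.
Every occurrence is swapped for ''.

'uwefbqhatnod@'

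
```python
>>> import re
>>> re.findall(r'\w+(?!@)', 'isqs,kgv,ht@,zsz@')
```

The negative lookaround is zero-width — it rules out positions where the adjacent text would match, without consuming anything.
Walking the string: at [0:4] → 'isqs'; at [5:8] → 'kgv'; at [9:10] → 'h'; at [13:15] → 'zs'.
`findall` yields the raw match text (4 of them) because the pattern has no groups.

['isqs', 'kgv', 'h', 'zs']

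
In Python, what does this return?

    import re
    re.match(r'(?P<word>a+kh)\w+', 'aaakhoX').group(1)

'aaakh'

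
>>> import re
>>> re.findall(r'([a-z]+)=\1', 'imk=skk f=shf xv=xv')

['xv']

`\1` has to match the exact text group 1 already captured.
With a single group, `findall` returns only what that group captured — 1 item.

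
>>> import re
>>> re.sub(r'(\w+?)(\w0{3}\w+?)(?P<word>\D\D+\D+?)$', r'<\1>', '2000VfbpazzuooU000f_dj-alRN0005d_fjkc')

Each match is replaced using the text its own group 1 captured.

'2000VfbpazzuooU000f_dj-<alR>'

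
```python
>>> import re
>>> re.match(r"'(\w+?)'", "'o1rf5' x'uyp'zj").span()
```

`re.match` won't scan ahead — the pattern has to work from the very first character.
The match spans [0:7] → "'o1rf5'".

(0, 7)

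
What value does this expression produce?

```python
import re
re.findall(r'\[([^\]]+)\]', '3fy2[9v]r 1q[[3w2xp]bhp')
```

['9v', '[3w2xp']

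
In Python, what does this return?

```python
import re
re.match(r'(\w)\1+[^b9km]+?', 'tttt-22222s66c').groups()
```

('t',)

`\1` is not a pattern — it's the concrete string captured by group 1, re-applied verbatim.
`re.match` only tries the pattern at the start of the string.
The match spans [0:5] → 'tttt-'.
Captured: group 1 = 't'.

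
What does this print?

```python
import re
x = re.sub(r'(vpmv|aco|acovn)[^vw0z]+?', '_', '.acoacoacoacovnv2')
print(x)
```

._co_covnv2

Matches: at [1:5] → 'acoa'; at [7:11] → 'acoa'.
Each match is replaced by '_'.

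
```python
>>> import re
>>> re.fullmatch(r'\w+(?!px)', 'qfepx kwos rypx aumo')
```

None

`fullmatch` succeeds only if the pattern covers the string from start to end.
Here the pattern can't cover the whole string, so the call returns None.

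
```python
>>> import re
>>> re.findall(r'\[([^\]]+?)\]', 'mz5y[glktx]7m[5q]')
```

['glktx', '5q']

`findall` collects group 1 from each match (2 total).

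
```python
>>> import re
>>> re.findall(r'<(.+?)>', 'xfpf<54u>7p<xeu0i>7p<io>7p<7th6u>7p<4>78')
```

`findall` collects group 1 from each match (5 total).

['54u', 'xeu0i', 'io', '7th6u', '4']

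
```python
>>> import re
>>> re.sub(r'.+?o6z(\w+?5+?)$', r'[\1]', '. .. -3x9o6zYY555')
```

'[YY555]'

This matches one or more of any character (lazy), then the literal 'o6z'; then one or more of a word character (lazy), then one or more of a literal '5' (lazy) (captured); then anchored at the end.
Matches: at [0:17] → '. .. -3x9o6zYY555'.
Each match is replaced using the text its own group 1 captured.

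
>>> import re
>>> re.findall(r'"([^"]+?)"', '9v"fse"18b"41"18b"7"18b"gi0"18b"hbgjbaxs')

['fse', '41', '7', 'gi0']

With a single group, `findall` returns only what that group captured — 4 items.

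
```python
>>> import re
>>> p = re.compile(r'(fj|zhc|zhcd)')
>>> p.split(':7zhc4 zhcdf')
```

[':7', 'zhc', '4 ', 'zhc', 'df']

Alternation isn't longest-match — the leftmost alternative that fits at this position is chosen.
Matches to split on: at [2:5] → 'zhc'; at [7:10] → 'zhc'.
`re.split` interleaves the captured-group text with the surrounding fragments.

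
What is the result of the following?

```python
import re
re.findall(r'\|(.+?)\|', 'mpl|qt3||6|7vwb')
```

Walking the string: at [3:8] match '|qt3|', group 1 = 'qt3'; at [8:11] match '|6|', group 1 = '6'.
One capturing group, so `findall` returns just the captured substring from each match — 2 in all.

['qt3', '6']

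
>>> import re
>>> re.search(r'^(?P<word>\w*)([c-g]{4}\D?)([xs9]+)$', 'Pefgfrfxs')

None

Here the pattern never matches, so the call returns None.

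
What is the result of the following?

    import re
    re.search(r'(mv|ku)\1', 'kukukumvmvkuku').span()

(0, 4)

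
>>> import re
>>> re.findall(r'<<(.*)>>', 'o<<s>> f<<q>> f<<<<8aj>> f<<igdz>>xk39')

['s>> f<<q>> f<<<<8aj>> f<<igdz']

Walking the string: at [1:34] match '<<s>> f<<q>> f<<<<8aj>> f<<igdz>>', group 1 = 's>> f<<q>> f<<<<8aj>> f<<igdz'.
One capturing group, so `findall` returns just the captured substring from the one match — 1 in all.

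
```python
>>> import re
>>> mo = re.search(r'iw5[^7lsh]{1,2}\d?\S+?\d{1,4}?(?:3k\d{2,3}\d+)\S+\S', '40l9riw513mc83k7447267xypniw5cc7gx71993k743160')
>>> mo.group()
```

'iw513mc83k7447267xypniw5cc7gx71993k743160'

The pattern matches the literal 'iw5', then 1 to 2 of any character except [7lsh], then optionally a digit; then one or more of a non-whitespace character (lazy), then 1 to 4 of a digit (lazy); then the literal '3k', then 2 to 3 of a digit, then one or more of a digit (non-capturing group); then one or more of a non-whitespace character, then a non-whitespace character.
`re.search` tries every starting position until one works.
The match spans [5:46] → 'iw513mc83k7447267xypniw5cc7gx71993k743160'.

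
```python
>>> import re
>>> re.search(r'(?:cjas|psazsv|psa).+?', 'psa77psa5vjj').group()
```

`re.search` tries every starting position until one works.
The match spans [0:4] → 'psa7'.

'psa7'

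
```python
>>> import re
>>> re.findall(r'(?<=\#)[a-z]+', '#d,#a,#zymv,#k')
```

['d', 'a', 'zymv', 'k']

Because the assertion is zero-width, the text it checks is not consumed and won't appear in the result.
Walking the string: at [1:2] → 'd'; at [4:5] → 'a'; at [7:11] → 'zymv'; at [13:14] → 'k'.
With no groups in the pattern, `findall` gives back each whole match — 4 here.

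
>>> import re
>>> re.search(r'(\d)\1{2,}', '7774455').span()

(0, 3)

`\1` is not a pattern — it's the concrete string captured by group 1, re-applied verbatim.
Unlike `match`, `search` isn't anchored — it looks for the pattern anywhere in the string.
The match spans [0:3] → '777'.
Captured: group 1 = '7'.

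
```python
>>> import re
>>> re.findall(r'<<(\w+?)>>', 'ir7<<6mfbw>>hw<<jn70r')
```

['6mfbw']

Scanning left to right: at [3:12] match '<<6mfbw>>', group 1 = '6mfbw'.
`findall` collects group 1 from the one match (1 total).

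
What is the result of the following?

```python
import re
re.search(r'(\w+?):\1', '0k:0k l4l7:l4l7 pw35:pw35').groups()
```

After group 1 captures some text, `\1` only succeeds where that same text appears again.
Unlike `match`, `search` isn't anchored — it looks for the pattern anywhere in the string.
The match spans [0:5] → '0k:0k'.
Captured: group 1 = '0k'.

('0k',)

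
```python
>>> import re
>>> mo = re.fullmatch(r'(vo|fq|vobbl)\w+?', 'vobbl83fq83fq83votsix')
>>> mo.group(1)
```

Branches in `(...|...)` are attempted left-to-right; the first branch that allows the whole pattern to succeed is taken.
`re.fullmatch` is like wrapping the pattern in `^…$` (in single-line mode).
The match spans [0:21] → 'vobbl83fq83fq83votsix'.
Captured: group 1 = 'vo'.

'vo'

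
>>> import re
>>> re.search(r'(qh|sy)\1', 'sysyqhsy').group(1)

'sy'

The match spans [0:4] → 'sysy'.
Captured: group 1 = 'sy'.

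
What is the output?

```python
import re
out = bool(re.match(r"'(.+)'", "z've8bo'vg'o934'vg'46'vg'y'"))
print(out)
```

`re.match` won't scan ahead — the pattern has to work from the very first character.
Here position 0 doesn't satisfy it, so the call returns None, and `bool(None)` is False.

False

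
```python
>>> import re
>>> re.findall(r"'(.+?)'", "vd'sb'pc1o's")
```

['sb']

One capturing group, so `findall` returns just the captured substring from the one match — 1 in all.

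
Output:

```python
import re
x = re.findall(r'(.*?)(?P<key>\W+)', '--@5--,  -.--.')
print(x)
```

With 2 capturing groups, `findall` returns a 2-tuple per match.

[('', '--@'), ('5', '--,  -.--.')]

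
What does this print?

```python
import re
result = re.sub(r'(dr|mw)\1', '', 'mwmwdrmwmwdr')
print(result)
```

drdr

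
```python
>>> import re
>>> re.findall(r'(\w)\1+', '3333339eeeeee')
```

['3', 'e']

After group 1 captures some text, `\1` only succeeds where that same text appears again.
Walking the string: at [0:6] match '333333', group 1 = '3'; at [7:13] match 'eeeeee', group 1 = 'e'.
One capturing group, so `findall` returns just the captured substring from each match — 2 in all.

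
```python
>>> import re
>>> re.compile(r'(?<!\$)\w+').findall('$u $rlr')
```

['lr']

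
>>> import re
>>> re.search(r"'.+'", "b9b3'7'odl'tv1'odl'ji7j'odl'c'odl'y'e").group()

"'7'odl'tv1'odl'ji7j'odl'c'odl'y'"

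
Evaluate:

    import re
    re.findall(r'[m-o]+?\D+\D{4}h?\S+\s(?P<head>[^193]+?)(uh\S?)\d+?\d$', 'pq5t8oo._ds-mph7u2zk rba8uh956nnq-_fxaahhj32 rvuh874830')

Pattern: one or more of a character in [m-o] (lazy); then one or more of a non-digit, then exactly 4 of a non-digit; then optionally a literal 'h', then one or more of a non-whitespace character, then whitespace; then one or more of any character except [193] (lazy) (captured as 'head'); then the literal 'uh', then optionally a non-whitespace character (captured); then one or more of a digit (lazy), then a digit; then anchored at the end.
Walking the string: at [30:55] match 'nnq-_fxaahhj32 rvuh874830', groups = ('rv', 'uh8').
Multiple groups make `findall` return tuples — one 2-tuple for the one match.

[('rv', 'uh8')]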